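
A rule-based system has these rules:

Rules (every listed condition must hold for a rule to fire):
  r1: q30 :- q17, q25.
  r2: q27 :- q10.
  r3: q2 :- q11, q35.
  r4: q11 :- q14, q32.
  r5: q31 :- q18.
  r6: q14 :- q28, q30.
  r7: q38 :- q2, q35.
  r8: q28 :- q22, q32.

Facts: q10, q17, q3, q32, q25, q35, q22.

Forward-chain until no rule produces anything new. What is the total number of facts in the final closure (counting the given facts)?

14

Round 1 — r1, r2, r8, derive q30, q27, q28.
Round 2 — r6, derive q14.
Round 3 — r4, derive q11.
Round 4 — r3, derive q2.
Round 5 — r7, derive q38.
Closure: {q10, q11, q14, q17, q2, q22, q25, q27, q28, q3, q30, q32, q35, q38} — 14 facts.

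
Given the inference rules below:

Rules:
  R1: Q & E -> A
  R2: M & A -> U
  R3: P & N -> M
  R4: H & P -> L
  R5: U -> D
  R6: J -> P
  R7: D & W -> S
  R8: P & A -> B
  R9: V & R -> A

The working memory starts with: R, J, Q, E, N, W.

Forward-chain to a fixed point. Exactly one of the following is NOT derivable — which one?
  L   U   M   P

L

Round 1 fires R1, R6, giving A, P.
Round 2 fires R3, R8, giving M, B.
Round 3 fires R2, giving U.
Round 4 fires R5, giving D.
Round 5 fires R7, giving S.
Derived: U (round 3), M (round 2), P (round 1). L never appears in any round.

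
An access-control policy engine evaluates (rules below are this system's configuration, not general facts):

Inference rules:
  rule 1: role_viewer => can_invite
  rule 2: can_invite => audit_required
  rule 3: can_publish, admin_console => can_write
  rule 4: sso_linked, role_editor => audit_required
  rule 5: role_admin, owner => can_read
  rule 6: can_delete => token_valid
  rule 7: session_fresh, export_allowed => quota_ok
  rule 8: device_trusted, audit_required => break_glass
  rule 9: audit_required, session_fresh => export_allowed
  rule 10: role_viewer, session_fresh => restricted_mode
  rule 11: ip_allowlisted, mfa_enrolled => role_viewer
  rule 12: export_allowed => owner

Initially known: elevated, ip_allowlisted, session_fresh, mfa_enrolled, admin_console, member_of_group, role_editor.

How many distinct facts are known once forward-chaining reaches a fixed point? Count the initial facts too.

Round 1: rule 11 [ip_allowlisted, mfa_enrolled => role_viewer]. Adds role_viewer.
Round 2: rule 1 [role_viewer => can_invite]; rule 10 [role_viewer, session_fresh => restricted_mode]. Adds can_invite, restricted_mode.
Round 3: rule 2 [can_invite => audit_required]. Adds audit_required.
Round 4: rule 9 [audit_required, session_fresh => export_allowed]. Adds export_allowed.
Round 5: rule 7 [session_fresh, export_allowed => quota_ok]; rule 12 [export_allowed => owner]. Adds quota_ok, owner.
Closure: {admin_console, audit_required, can_invite, elevated, export_allowed, ip_allowlisted, member_of_group, mfa_enrolled, owner, quota_ok, restricted_mode, role_editor, role_viewer, session_fresh} — 14 facts.

14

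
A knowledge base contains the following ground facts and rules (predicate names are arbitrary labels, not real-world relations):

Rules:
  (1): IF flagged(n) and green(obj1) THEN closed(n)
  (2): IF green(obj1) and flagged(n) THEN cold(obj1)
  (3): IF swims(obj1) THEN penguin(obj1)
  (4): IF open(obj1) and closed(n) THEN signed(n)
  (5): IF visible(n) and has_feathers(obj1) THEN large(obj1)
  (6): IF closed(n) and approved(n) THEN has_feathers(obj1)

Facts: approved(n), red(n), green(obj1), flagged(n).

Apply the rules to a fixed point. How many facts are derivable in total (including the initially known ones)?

7

Round 1: (1) [IF flagged(n) and green(obj1) THEN closed(n)]; (2) [IF green(obj1) and flagged(n) THEN cold(obj1)]. New: closed(n), cold(obj1).
Round 2: (6) [IF closed(n) and approved(n) THEN has_feathers(obj1)]. New: has_feathers(obj1).
Closure: {approved(n), closed(n), cold(obj1), flagged(n), green(obj1), has_feathers(obj1), red(n)} — 7 facts.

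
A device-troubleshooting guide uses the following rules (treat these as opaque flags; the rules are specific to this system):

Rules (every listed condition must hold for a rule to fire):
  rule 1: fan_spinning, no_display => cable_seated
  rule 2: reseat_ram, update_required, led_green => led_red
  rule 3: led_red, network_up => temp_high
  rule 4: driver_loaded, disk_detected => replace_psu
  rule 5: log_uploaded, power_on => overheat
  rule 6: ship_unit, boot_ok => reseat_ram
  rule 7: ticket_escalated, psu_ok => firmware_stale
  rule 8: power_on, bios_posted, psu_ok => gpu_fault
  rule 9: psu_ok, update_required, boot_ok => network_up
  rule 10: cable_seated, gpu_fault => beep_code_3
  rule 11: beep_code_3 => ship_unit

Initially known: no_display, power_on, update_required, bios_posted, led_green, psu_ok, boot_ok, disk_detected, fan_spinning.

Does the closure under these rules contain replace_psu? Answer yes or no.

no

Round 1: rule 1 [fan_spinning, no_display => cable_seated]; rule 8 [power_on, bios_posted, psu_ok => gpu_fault]; rule 9 [psu_ok, update_required, boot_ok => network_up]. New: cable_seated, gpu_fault, network_up.
Round 2: rule 10 [cable_seated, gpu_fault => beep_code_3]. New: beep_code_3.
Round 3: rule 11 [beep_code_3 => ship_unit]. New: ship_unit.
Round 4: rule 6 [ship_unit, boot_ok => reseat_ram]. New: reseat_ram.
Round 5: rule 2 [reseat_ram, update_required, led_green => led_red]. New: led_red.
Round 6: rule 3 [led_red, network_up => temp_high]. New: temp_high.
Fixed point reached. replace_psu is concluded only by rule 4; rule 4 needs driver_loaded (never derived).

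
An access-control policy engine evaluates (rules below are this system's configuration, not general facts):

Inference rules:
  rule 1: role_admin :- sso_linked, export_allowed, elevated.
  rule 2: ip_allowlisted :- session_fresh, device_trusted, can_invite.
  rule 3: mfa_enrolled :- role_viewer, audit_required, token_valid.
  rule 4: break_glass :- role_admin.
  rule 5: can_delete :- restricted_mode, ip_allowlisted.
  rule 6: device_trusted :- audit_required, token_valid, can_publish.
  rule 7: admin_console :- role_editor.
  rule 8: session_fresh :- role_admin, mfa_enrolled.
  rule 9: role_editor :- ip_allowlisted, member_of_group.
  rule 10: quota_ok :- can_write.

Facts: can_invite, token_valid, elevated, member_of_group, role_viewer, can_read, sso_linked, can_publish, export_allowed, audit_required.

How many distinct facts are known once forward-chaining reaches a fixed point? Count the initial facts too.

18

Round 1 — rule 1, rule 3, rule 6, derive role_admin, mfa_enrolled, device_trusted.
Round 2 — rule 4, rule 8, derive break_glass, session_fresh.
Round 3 — rule 2, derive ip_allowlisted.
Round 4 — rule 9, derive role_editor.
Round 5 — rule 7, derive admin_console.
Closure: {admin_console, audit_required, break_glass, can_invite, can_publish, can_read, device_trusted, elevated, export_allowed, ip_allowlisted, member_of_group, mfa_enrolled, role_admin, role_editor, role_viewer, session_fresh, sso_linked, token_valid} — 18 facts.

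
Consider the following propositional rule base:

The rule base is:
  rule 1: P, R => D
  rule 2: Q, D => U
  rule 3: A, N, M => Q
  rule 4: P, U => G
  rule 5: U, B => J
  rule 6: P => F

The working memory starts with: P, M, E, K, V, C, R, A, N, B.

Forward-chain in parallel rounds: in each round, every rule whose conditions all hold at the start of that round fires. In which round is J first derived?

3

[1] rule 1 [P, R => D]; rule 3 [A, N, M => Q]; rule 6 [P => F]. ⇒ new: D, Q, F.
[2] rule 2 [Q, D => U]. ⇒ new: U.
[3] rule 4 [P, U => G]; rule 5 [U, B => J]. ⇒ new: G, J.
J first appears in round 3.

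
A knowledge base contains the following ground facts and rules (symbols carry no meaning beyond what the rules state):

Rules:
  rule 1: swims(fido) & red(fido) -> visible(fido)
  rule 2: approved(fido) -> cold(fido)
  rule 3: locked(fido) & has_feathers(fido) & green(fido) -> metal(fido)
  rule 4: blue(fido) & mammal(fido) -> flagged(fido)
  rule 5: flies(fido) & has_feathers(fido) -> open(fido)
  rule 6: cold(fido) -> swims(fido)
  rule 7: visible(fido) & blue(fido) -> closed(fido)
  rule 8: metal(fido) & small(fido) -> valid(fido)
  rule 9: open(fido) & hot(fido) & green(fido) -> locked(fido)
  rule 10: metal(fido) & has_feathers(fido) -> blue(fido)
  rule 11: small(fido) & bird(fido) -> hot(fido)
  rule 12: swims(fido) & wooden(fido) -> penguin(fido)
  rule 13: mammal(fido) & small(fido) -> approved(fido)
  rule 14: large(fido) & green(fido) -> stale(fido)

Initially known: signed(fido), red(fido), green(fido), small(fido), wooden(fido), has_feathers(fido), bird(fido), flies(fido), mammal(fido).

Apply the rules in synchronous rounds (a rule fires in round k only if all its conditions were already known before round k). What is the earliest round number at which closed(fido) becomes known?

Round 1 fires rule 5, rule 11, rule 13, giving open(fido), hot(fido), approved(fido).
Round 2 fires rule 2, rule 9, giving cold(fido), locked(fido).
Round 3 fires rule 3, rule 6, giving metal(fido), swims(fido).
Round 4 fires rule 1, rule 8, rule 10, rule 12, giving visible(fido), valid(fido), blue(fido), penguin(fido).
Round 5 fires rule 4, rule 7, giving flagged(fido), closed(fido).
closed(fido) first appears in round 5.

5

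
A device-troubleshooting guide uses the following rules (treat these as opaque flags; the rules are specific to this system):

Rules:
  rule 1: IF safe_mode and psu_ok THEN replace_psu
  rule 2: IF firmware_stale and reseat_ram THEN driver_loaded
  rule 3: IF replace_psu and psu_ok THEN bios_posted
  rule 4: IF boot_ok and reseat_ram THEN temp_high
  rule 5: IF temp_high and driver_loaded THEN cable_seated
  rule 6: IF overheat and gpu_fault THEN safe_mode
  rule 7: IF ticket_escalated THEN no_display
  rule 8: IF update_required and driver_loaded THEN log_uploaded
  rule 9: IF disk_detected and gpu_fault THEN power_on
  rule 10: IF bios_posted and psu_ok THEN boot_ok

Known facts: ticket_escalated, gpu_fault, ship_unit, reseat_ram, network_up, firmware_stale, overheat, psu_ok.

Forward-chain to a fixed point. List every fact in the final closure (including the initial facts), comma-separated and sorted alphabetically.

[1] rule 2 [IF firmware_stale and reseat_ram THEN driver_loaded]; rule 6 [IF overheat and gpu_fault THEN safe_mode]; rule 7 [IF ticket_escalated THEN no_display]. ⇒ new: driver_loaded, safe_mode, no_display.
[2] rule 1 [IF safe_mode and psu_ok THEN replace_psu]. ⇒ new: replace_psu.
[3] rule 3 [IF replace_psu and psu_ok THEN bios_posted]. ⇒ new: bios_posted.
[4] rule 10 [IF bios_posted and psu_ok THEN boot_ok]. ⇒ new: boot_ok.
[5] rule 4 [IF boot_ok and reseat_ram THEN temp_high]. ⇒ new: temp_high.
[6] rule 5 [IF temp_high and driver_loaded THEN cable_seated]. ⇒ new: cable_seated.

bios_posted, boot_ok, cable_seated, driver_loaded, firmware_stale, gpu_fault, network_up, no_display, overheat, psu_ok, replace_psu, reseat_ram, safe_mode, ship_unit, temp_high, ticket_escalated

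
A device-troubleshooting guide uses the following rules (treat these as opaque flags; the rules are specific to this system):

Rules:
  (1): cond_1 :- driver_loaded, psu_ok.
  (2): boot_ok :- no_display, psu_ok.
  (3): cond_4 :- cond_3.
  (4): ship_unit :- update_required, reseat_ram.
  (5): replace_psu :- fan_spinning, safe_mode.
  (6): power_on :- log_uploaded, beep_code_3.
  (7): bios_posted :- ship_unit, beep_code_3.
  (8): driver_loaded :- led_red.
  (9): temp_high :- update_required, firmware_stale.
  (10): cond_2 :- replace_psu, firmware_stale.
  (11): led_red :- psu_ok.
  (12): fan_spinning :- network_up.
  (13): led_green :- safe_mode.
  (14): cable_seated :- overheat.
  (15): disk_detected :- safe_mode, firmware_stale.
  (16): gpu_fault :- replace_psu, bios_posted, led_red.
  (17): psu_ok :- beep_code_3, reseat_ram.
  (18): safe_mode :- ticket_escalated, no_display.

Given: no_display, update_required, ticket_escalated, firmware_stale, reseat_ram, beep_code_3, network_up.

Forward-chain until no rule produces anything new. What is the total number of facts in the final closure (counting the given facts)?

Round 1: (4) [ship_unit :- update_required, reseat_ram.]; (9) [temp_high :- update_required, firmware_stale.]; (12) [fan_spinning :- network_up.]; (17) [psu_ok :- beep_code_3, reseat_ram.]; (18) [safe_mode :- ticket_escalated, no_display.]. New: ship_unit, temp_high, fan_spinning, psu_ok, safe_mode.
Round 2: (2) [boot_ok :- no_display, psu_ok.]; (5) [replace_psu :- fan_spinning, safe_mode.]; (7) [bios_posted :- ship_unit, beep_code_3.]; (11) [led_red :- psu_ok.]; (13) [led_green :- safe_mode.]; (15) [disk_detected :- safe_mode, firmware_stale.]. New: boot_ok, replace_psu, bios_posted, led_red, led_green, disk_detected.
Round 3: (8) [driver_loaded :- led_red.]; (10) [cond_2 :- replace_psu, firmware_stale.]; (16) [gpu_fault :- replace_psu, bios_posted, led_red.]. New: driver_loaded, cond_2, gpu_fault.
Round 4: (1) [cond_1 :- driver_loaded, psu_ok.]. New: cond_1.
Closure: {beep_code_3, bios_posted, boot_ok, cond_1, cond_2, disk_detected, driver_loaded, fan_spinning, firmware_stale, gpu_fault, led_green, led_red, network_up, no_display, psu_ok, replace_psu, reseat_ram, safe_mode, ship_unit, temp_high, ticket_escalated, update_required} — 22 facts.

22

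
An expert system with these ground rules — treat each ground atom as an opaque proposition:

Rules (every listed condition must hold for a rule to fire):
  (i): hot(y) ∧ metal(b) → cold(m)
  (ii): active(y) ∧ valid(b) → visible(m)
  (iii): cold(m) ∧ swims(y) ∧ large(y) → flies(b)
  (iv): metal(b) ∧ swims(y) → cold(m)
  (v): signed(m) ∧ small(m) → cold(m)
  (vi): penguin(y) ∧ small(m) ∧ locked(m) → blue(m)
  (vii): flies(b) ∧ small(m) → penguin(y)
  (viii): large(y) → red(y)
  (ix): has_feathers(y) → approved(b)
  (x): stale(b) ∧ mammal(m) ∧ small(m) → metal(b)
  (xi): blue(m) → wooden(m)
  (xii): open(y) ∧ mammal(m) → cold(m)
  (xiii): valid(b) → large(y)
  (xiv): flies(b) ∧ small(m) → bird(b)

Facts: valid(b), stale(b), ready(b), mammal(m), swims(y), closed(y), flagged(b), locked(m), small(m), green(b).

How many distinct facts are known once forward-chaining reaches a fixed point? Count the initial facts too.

19

Round 1: (x) [stale(b) ∧ mammal(m) ∧ small(m) → metal(b)]; (xiii) [valid(b) → large(y)]. Adds metal(b), large(y).
Round 2: (iv) [metal(b) ∧ swims(y) → cold(m)]; (viii) [large(y) → red(y)]. Adds cold(m), red(y).
Round 3: (iii) [cold(m) ∧ swims(y) ∧ large(y) → flies(b)]. Adds flies(b).
Round 4: (vii) [flies(b) ∧ small(m) → penguin(y)]; (xiv) [flies(b) ∧ small(m) → bird(b)]. Adds penguin(y), bird(b).
Round 5: (vi) [penguin(y) ∧ small(m) ∧ locked(m) → blue(m)]. Adds blue(m).
Round 6: (xi) [blue(m) → wooden(m)]. Adds wooden(m).
Closure: {bird(b), blue(m), closed(y), cold(m), flagged(b), flies(b), green(b), large(y), locked(m), mammal(m), metal(b), penguin(y), ready(b), red(y), small(m), stale(b), swims(y), valid(b), wooden(m)} — 19 facts.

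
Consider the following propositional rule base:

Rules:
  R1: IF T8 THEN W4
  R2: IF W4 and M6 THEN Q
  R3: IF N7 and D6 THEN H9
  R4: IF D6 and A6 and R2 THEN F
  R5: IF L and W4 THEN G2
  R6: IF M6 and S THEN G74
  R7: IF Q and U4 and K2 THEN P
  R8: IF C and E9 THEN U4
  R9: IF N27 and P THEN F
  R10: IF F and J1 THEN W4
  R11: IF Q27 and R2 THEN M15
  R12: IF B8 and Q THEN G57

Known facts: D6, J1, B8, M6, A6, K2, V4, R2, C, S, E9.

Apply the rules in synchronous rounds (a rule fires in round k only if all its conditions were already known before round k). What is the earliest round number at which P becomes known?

Round 1: R4 [IF D6 and A6 and R2 THEN F]; R6 [IF M6 and S THEN G74]; R8 [IF C and E9 THEN U4]. Adds F, G74, U4.
Round 2: R10 [IF F and J1 THEN W4]. Adds W4.
Round 3: R2 [IF W4 and M6 THEN Q]. Adds Q.
Round 4: R7 [IF Q and U4 and K2 THEN P]; R12 [IF B8 and Q THEN G57]. Adds P, G57.
P first appears in round 4.

4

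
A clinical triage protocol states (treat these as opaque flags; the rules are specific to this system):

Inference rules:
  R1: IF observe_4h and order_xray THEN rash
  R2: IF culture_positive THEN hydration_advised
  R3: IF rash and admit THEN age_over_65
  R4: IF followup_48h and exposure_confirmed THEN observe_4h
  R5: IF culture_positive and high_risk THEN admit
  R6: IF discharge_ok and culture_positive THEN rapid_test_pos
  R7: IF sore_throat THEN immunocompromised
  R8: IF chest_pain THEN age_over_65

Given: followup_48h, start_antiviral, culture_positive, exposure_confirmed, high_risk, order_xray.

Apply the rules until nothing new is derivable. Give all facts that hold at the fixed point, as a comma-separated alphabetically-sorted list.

Round 1 fires R2, R4, R5, giving hydration_advised, observe_4h, admit.
Round 2 fires R1, giving rash.
Round 3 fires R3, giving age_over_65.

admit, age_over_65, culture_positive, exposure_confirmed, followup_48h, high_risk, hydration_advised, observe_4h, order_xray, rash, start_antiviral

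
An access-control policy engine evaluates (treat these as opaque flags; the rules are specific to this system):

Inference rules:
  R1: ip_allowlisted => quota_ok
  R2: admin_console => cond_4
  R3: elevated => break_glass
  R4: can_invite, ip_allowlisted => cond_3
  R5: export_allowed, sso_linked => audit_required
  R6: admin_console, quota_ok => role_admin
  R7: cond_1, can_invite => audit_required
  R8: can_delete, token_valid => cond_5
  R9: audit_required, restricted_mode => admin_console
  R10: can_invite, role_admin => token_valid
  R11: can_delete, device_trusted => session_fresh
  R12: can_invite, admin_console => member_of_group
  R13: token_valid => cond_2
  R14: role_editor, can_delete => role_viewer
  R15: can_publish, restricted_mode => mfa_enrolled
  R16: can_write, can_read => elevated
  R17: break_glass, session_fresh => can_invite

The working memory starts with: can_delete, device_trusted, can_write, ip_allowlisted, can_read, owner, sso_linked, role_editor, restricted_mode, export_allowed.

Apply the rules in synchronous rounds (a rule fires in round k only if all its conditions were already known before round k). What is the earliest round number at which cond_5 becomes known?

[1] R1 [ip_allowlisted => quota_ok]; R5 [export_allowed, sso_linked => audit_required]; R11 [can_delete, device_trusted => session_fresh]; R14 [role_editor, can_delete => role_viewer]; R16 [can_write, can_read => elevated]. ⇒ new: quota_ok, audit_required, session_fresh, role_viewer, elevated.
[2] R3 [elevated => break_glass]; R9 [audit_required, restricted_mode => admin_console]. ⇒ new: break_glass, admin_console.
[3] R2 [admin_console => cond_4]; R6 [admin_console, quota_ok => role_admin]; R17 [break_glass, session_fresh => can_invite]. ⇒ new: cond_4, role_admin, can_invite.
[4] R4 [can_invite, ip_allowlisted => cond_3]; R10 [can_invite, role_admin => token_valid]; R12 [can_invite, admin_console => member_of_group]. ⇒ new: cond_3, token_valid, member_of_group.
[5] R8 [can_delete, token_valid => cond_5]; R13 [token_valid => cond_2]. ⇒ new: cond_5, cond_2.
cond_5 first appears in round 5.

5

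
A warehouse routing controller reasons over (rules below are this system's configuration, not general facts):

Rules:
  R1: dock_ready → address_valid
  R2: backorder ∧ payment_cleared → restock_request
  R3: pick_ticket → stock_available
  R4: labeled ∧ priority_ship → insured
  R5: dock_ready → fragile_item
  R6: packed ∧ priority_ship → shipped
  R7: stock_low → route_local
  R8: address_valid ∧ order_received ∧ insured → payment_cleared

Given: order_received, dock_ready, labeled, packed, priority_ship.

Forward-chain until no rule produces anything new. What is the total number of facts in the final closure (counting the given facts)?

Round 1: R1 [dock_ready → address_valid]; R4 [labeled ∧ priority_ship → insured]; R5 [dock_ready → fragile_item]; R6 [packed ∧ priority_ship → shipped]. New: address_valid, insured, fragile_item, shipped.
Round 2: R8 [address_valid ∧ order_received ∧ insured → payment_cleared]. New: payment_cleared.
Closure: {address_valid, dock_ready, fragile_item, insured, labeled, order_received, packed, payment_cleared, priority_ship, shipped} — 10 facts.

10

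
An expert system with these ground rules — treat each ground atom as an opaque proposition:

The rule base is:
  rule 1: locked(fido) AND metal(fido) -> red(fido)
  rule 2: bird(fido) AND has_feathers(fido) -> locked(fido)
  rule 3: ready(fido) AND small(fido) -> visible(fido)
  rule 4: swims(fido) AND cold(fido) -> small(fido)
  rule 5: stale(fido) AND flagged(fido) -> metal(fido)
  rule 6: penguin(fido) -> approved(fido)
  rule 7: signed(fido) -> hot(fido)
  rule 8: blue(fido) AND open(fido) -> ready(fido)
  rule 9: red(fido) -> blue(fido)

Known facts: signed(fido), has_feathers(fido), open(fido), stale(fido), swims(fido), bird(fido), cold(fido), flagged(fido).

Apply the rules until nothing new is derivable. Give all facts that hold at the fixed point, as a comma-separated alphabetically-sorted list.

Round 1: rule 2 [bird(fido) AND has_feathers(fido) -> locked(fido)]; rule 4 [swims(fido) AND cold(fido) -> small(fido)]; rule 5 [stale(fido) AND flagged(fido) -> metal(fido)]; rule 7 [signed(fido) -> hot(fido)]. Adds locked(fido), small(fido), metal(fido), hot(fido).
Round 2: rule 1 [locked(fido) AND metal(fido) -> red(fido)]. Adds red(fido).
Round 3: rule 9 [red(fido) -> blue(fido)]. Adds blue(fido).
Round 4: rule 8 [blue(fido) AND open(fido) -> ready(fido)]. Adds ready(fido).
Round 5: rule 3 [ready(fido) AND small(fido) -> visible(fido)]. Adds visible(fido).

bird(fido), blue(fido), cold(fido), flagged(fido), has_feathers(fido), hot(fido), locked(fido), metal(fido), open(fido), ready(fido), red(fido), signed(fido), small(fido), stale(fido), swims(fido), visible(fido)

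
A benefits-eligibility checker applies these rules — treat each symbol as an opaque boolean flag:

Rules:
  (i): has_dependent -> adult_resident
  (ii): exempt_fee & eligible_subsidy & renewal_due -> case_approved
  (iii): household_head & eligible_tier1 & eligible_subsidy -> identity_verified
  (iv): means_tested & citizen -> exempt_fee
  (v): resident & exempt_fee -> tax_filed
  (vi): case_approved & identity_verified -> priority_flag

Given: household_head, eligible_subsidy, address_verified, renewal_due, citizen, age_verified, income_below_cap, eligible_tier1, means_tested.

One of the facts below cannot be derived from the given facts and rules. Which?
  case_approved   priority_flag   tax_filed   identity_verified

tax_filed

Round 1 — (iii), (iv), derive identity_verified, exempt_fee.
Round 2 — (ii), derive case_approved.
Round 3 — (vi), derive priority_flag.
Derived: priority_flag (round 3), identity_verified (round 1), case_approved (round 2). tax_filed never appears in any round.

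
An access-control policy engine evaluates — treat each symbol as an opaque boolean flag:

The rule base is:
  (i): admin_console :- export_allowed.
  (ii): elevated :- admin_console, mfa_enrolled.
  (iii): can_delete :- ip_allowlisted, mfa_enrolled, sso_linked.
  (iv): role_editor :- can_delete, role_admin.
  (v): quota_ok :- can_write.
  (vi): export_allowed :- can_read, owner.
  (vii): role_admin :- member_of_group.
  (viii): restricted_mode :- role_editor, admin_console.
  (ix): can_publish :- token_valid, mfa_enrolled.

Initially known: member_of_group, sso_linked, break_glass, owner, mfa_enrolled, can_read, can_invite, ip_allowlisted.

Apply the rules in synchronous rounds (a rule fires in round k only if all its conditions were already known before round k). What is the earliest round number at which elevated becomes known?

Round 1 — (iii), (vi), (vii), derive can_delete, export_allowed, role_admin.
Round 2 — (i), (iv), derive admin_console, role_editor.
Round 3 — (ii), (viii), derive elevated, restricted_mode.
elevated first appears in round 3.

3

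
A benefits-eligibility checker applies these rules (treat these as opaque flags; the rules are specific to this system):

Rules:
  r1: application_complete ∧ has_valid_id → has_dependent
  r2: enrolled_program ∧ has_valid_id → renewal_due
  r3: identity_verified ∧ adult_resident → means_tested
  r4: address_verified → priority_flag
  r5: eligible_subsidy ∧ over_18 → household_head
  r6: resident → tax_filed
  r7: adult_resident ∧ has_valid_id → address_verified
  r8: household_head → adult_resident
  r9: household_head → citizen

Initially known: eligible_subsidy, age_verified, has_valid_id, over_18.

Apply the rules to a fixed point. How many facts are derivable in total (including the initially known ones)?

[1] r5 [eligible_subsidy ∧ over_18 → household_head]. ⇒ new: household_head.
[2] r8 [household_head → adult_resident]; r9 [household_head → citizen]. ⇒ new: adult_resident, citizen.
[3] r7 [adult_resident ∧ has_valid_id → address_verified]. ⇒ new: address_verified.
[4] r4 [address_verified → priority_flag]. ⇒ new: priority_flag.
Closure: {address_verified, adult_resident, age_verified, citizen, eligible_subsidy, has_valid_id, household_head, over_18, priority_flag} — 9 facts.

9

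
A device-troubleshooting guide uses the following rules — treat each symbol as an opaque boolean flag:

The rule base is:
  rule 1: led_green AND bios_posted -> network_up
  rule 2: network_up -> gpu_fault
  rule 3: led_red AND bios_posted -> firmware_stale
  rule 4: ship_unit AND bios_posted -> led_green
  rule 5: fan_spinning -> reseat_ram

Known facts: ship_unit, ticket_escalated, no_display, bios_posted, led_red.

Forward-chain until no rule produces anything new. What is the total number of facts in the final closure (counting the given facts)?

9

[1] rule 3 [led_red AND bios_posted -> firmware_stale]; rule 4 [ship_unit AND bios_posted -> led_green]. ⇒ new: firmware_stale, led_green.
[2] rule 1 [led_green AND bios_posted -> network_up]. ⇒ new: network_up.
[3] rule 2 [network_up -> gpu_fault]. ⇒ new: gpu_fault.
Closure: {bios_posted, firmware_stale, gpu_fault, led_green, led_red, network_up, no_display, ship_unit, ticket_escalated} — 9 facts.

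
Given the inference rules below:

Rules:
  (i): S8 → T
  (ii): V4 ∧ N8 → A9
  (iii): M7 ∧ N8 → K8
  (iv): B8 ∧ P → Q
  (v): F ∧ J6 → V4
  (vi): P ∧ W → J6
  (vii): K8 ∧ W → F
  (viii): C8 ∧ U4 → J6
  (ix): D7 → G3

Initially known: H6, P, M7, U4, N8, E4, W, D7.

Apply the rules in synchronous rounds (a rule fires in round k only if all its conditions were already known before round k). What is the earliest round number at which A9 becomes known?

[1] (iii) [M7 ∧ N8 → K8]; (vi) [P ∧ W → J6]; (ix) [D7 → G3]. ⇒ new: K8, J6, G3.
[2] (vii) [K8 ∧ W → F]. ⇒ new: F.
[3] (v) [F ∧ J6 → V4]. ⇒ new: V4.
[4] (ii) [V4 ∧ N8 → A9]. ⇒ new: A9.
A9 first appears in round 4.

4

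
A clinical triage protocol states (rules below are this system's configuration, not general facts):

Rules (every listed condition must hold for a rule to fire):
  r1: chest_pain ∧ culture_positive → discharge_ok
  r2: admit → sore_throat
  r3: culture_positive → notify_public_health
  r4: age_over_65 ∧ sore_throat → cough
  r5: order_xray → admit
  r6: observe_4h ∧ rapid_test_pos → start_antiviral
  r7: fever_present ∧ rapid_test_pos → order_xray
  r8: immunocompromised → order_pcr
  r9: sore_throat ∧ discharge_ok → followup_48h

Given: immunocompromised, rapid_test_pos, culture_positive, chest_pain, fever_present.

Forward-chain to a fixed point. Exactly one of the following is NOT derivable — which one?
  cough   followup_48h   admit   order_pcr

Round 1 — r1, r3, r7, r8, derive discharge_ok, notify_public_health, order_xray, order_pcr.
Round 2 — r5, derive admit.
Round 3 — r2, derive sore_throat.
Round 4 — r9, derive followup_48h.
Derived: followup_48h (round 4), admit (round 2), order_pcr (round 1). cough never appears in any round.

cough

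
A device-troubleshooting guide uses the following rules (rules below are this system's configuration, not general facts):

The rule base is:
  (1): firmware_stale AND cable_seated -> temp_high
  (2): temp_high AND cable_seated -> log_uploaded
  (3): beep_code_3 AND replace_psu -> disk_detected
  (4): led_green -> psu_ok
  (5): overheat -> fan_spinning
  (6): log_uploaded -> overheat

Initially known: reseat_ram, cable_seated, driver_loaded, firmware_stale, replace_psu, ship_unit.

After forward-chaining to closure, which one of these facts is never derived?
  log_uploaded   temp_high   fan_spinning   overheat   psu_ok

psu_ok

Round 1: (1) [firmware_stale AND cable_seated -> temp_high]. New: temp_high.
Round 2: (2) [temp_high AND cable_seated -> log_uploaded]. New: log_uploaded.
Round 3: (6) [log_uploaded -> overheat]. New: overheat.
Round 4: (5) [overheat -> fan_spinning]. New: fan_spinning.
Derived: overheat (round 3), temp_high (round 1), log_uploaded (round 2), fan_spinning (round 4). psu_ok never appears in any round.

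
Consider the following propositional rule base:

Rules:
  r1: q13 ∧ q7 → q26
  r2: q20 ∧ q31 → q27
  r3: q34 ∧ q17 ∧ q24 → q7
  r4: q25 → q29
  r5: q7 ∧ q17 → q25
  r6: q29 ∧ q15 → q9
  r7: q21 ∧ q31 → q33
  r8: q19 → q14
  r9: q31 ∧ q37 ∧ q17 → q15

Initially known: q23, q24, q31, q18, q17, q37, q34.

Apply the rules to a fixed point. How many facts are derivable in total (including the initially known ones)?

Round 1 — r3, r9, derive q7, q15.
Round 2 — r5, derive q25.
Round 3 — r4, derive q29.
Round 4 — r6, derive q9.
Closure: {q15, q17, q18, q23, q24, q25, q29, q31, q34, q37, q7, q9} — 12 facts.

12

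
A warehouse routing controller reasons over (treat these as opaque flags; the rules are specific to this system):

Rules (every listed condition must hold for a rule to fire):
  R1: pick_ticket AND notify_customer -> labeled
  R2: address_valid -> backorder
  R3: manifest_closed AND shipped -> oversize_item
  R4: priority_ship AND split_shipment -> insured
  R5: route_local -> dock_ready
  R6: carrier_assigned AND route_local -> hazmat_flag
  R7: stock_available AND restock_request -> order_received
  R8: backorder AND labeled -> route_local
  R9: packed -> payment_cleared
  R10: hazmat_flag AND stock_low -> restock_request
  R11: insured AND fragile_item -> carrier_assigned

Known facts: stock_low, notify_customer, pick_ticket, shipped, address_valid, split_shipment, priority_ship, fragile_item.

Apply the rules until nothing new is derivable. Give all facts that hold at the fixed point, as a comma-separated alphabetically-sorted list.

address_valid, backorder, carrier_assigned, dock_ready, fragile_item, hazmat_flag, insured, labeled, notify_customer, pick_ticket, priority_ship, restock_request, route_local, shipped, split_shipment, stock_low

Round 1 fires R1, R2, R4, giving labeled, backorder, insured.
Round 2 fires R8, R11, giving route_local, carrier_assigned.
Round 3 fires R5, R6, giving dock_ready, hazmat_flag.
Round 4 fires R10, giving restock_request.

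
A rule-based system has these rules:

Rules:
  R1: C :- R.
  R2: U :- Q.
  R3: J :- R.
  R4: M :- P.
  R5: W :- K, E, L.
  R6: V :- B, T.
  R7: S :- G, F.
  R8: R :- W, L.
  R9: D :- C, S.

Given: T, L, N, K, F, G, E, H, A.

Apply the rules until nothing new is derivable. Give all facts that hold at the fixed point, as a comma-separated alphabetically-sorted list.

A, C, D, E, F, G, H, J, K, L, N, R, S, T, W

Round 1 fires R5, R7, giving W, S.
Round 2 fires R8, giving R.
Round 3 fires R1, R3, giving C, J.
Round 4 fires R9, giving D.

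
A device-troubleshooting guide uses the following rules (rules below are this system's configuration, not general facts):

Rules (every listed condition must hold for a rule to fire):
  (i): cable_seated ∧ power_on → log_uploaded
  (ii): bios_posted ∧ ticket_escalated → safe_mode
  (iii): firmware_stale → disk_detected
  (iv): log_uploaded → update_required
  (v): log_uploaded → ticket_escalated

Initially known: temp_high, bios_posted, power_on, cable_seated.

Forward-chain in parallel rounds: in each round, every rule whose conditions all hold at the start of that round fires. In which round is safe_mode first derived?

3

Round 1: (i) [cable_seated ∧ power_on → log_uploaded]. New: log_uploaded.
Round 2: (iv) [log_uploaded → update_required]; (v) [log_uploaded → ticket_escalated]. New: update_required, ticket_escalated.
Round 3: (ii) [bios_posted ∧ ticket_escalated → safe_mode]. New: safe_mode.
safe_mode first appears in round 3.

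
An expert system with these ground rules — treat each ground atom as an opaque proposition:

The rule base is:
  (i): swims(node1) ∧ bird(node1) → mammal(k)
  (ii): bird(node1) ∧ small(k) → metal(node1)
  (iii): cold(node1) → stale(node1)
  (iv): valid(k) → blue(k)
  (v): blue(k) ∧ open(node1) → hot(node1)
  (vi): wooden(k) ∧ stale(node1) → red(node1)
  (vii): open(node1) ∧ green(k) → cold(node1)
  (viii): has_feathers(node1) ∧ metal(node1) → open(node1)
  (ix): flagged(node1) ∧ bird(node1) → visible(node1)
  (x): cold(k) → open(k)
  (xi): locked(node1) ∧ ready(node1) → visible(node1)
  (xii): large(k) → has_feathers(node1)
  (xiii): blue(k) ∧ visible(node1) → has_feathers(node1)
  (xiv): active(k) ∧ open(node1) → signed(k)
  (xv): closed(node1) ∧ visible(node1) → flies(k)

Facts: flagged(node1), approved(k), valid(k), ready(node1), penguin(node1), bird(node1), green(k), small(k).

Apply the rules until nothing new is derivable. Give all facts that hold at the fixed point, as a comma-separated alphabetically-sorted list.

Round 1 — (ii), (iv), (ix), derive metal(node1), blue(k), visible(node1).
Round 2 — (xiii), derive has_feathers(node1).
Round 3 — (viii), derive open(node1).
Round 4 — (v), (vii), derive hot(node1), cold(node1).
Round 5 — (iii), derive stale(node1).

approved(k), bird(node1), blue(k), cold(node1), flagged(node1), green(k), has_feathers(node1), hot(node1), metal(node1), open(node1), penguin(node1), ready(node1), small(k), stale(node1), valid(k), visible(node1)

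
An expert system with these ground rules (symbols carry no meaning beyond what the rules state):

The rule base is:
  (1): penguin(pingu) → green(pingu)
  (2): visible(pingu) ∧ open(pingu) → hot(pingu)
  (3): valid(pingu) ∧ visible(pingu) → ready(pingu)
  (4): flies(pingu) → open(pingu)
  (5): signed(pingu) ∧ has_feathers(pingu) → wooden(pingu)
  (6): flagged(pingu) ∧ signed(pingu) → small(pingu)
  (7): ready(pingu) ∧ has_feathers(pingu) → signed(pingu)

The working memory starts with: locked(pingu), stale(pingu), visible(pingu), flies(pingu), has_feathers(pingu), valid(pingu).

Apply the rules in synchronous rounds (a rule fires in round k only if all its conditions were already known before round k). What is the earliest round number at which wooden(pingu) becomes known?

3

Round 1 — (3), (4), derive ready(pingu), open(pingu).
Round 2 — (2), (7), derive hot(pingu), signed(pingu).
Round 3 — (5), derive wooden(pingu).
wooden(pingu) first appears in round 3.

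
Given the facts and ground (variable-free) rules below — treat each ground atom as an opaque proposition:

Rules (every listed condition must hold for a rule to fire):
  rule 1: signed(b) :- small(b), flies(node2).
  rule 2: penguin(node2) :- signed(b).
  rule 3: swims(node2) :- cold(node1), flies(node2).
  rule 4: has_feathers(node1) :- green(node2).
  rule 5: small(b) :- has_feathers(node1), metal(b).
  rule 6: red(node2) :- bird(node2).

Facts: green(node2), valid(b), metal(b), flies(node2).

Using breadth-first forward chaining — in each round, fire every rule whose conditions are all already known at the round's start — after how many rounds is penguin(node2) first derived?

Round 1 — rule 4, derive has_feathers(node1).
Round 2 — rule 5, derive small(b).
Round 3 — rule 1, derive signed(b).
Round 4 — rule 2, derive penguin(node2).
penguin(node2) first appears in round 4.

4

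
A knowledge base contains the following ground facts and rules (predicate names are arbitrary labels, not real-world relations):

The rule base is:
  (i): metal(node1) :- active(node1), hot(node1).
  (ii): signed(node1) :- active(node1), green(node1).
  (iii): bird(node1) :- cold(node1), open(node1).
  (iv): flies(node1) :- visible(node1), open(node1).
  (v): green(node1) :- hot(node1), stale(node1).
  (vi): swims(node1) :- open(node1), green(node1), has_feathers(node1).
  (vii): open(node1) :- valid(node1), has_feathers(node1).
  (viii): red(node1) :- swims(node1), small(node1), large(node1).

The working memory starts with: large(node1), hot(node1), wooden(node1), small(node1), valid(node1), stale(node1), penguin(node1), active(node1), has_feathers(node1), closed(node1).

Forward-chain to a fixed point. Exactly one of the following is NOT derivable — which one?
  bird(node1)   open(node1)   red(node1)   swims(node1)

bird(node1)

Round 1: (i) [metal(node1) :- active(node1), hot(node1).]; (v) [green(node1) :- hot(node1), stale(node1).]; (vii) [open(node1) :- valid(node1), has_feathers(node1).]. New: metal(node1), green(node1), open(node1).
Round 2: (ii) [signed(node1) :- active(node1), green(node1).]; (vi) [swims(node1) :- open(node1), green(node1), has_feathers(node1).]. New: signed(node1), swims(node1).
Round 3: (viii) [red(node1) :- swims(node1), small(node1), large(node1).]. New: red(node1).
Derived: swims(node1) (round 2), open(node1) (round 1), red(node1) (round 3). bird(node1) never appears in any round.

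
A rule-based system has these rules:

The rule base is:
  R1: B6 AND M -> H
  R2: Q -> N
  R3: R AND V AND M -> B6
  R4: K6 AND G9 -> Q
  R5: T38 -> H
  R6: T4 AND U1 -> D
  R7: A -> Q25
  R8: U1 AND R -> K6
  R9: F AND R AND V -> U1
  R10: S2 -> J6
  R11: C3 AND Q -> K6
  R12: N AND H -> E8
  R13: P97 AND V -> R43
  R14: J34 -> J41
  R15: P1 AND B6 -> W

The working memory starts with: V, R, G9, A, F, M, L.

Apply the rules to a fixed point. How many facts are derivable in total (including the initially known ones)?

15

Round 1 — R3, R7, R9, derive B6, Q25, U1.
Round 2 — R1, R8, derive H, K6.
Round 3 — R4, derive Q.
Round 4 — R2, derive N.
Round 5 — R12, derive E8.
Closure: {A, B6, E8, F, G9, H, K6, L, M, N, Q, Q25, R, U1, V} — 15 facts.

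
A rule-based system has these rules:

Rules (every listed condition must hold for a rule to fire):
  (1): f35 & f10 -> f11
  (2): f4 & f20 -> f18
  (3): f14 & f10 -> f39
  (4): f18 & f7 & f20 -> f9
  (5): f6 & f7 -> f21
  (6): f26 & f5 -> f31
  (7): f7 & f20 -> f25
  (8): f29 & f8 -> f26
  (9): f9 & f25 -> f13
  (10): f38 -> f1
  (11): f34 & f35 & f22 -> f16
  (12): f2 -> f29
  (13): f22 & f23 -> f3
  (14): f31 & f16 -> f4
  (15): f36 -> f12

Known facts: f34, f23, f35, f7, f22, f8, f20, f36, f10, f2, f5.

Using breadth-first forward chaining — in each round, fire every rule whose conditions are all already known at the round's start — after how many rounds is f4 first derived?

4

Round 1: (1) [f35 & f10 -> f11]; (7) [f7 & f20 -> f25]; (11) [f34 & f35 & f22 -> f16]; (12) [f2 -> f29]; (13) [f22 & f23 -> f3]; (15) [f36 -> f12]. New: f11, f25, f16, f29, f3, f12.
Round 2: (8) [f29 & f8 -> f26]. New: f26.
Round 3: (6) [f26 & f5 -> f31]. New: f31.
Round 4: (14) [f31 & f16 -> f4]. New: f4.
f4 first appears in round 4.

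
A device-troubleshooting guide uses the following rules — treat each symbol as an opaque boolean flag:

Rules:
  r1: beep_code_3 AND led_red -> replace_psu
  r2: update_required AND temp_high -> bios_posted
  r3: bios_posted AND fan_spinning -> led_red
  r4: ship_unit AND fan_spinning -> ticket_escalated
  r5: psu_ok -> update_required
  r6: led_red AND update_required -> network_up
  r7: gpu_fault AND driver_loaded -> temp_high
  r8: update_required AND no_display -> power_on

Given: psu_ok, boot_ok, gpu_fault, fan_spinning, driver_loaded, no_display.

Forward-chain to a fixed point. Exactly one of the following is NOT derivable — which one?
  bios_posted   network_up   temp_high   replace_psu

replace_psu

Round 1 fires r5, r7, giving update_required, temp_high.
Round 2 fires r2, r8, giving bios_posted, power_on.
Round 3 fires r3, giving led_red.
Round 4 fires r6, giving network_up.
Derived: temp_high (round 1), bios_posted (round 2), network_up (round 4). replace_psu never appears in any round.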